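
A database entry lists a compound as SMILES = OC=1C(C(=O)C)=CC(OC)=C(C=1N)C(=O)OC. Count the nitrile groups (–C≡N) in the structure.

0

Scan the SMILES for the nitrile motif — none present.
Groups that are present: 1 ester, 1 ether, 1 hydroxyl, 1 ketone, 1 primary amine.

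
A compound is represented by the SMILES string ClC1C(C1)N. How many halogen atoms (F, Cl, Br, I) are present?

Halogen atoms appear at heavy-atom position 1 (1×Cl).
Other groups present: 1 primary amine.
Halogen count: 1.

1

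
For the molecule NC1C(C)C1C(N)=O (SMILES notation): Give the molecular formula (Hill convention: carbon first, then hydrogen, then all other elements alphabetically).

C5H10N2O

Walk through each heavy atom and fill implicit hydrogens from standard valence (C 4, N 3, O 2, S 2, halogen 1):
  atom 1: N, bond orders sum to 1 (valence 3) → 2 H
  atom 2: C, bond orders sum to 3 (valence 4) → 1 H
  atom 3: C, bond orders sum to 3 (valence 4) → 1 H
  atom 4: C, bond orders sum to 1 (valence 4) → 3 H
  atom 5: C, bond orders sum to 3 (valence 4) → 1 H
  atom 6: C, bond orders sum to 4 (valence 4) → 0 H
  atom 7: N, bond orders sum to 1 (valence 3) → 2 H
  atom 8: O, bond orders sum to 2 (valence 2) → 0 H
Totals → C:5, H:10, N:2, O:1.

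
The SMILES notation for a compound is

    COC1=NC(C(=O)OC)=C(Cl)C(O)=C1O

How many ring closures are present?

In SMILES, each pair of matching ring-closure digits denotes one ring-closing bond; the number of such bonds equals the number of independent rings.
Ring-closure bonds here: 1.

1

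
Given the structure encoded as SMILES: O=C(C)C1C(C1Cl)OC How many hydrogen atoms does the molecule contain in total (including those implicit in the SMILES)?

Walk through each heavy atom and fill implicit hydrogens from standard valence (C 4, N 3, O 2, S 2, halogen 1):
  atom 1: O, bond orders sum to 2 (valence 2) → 0 H
  atom 2: C, bond orders sum to 4 (valence 4) → 0 H
  atom 3: C, bond orders sum to 1 (valence 4) → 3 H
  atom 4: C, bond orders sum to 3 (valence 4) → 1 H
  atom 5: C, bond orders sum to 3 (valence 4) → 1 H
  atom 6: C, bond orders sum to 3 (valence 4) → 1 H
  atom 7: Cl (halogen, monovalent) → 0 H
  atom 8: O, bond orders sum to 2 (valence 2) → 0 H
  atom 9: C, bond orders sum to 1 (valence 4) → 3 H
Total hydrogens: 9.

9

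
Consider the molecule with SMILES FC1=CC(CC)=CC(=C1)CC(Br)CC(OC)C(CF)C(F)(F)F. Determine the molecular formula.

Walk through each heavy atom and fill implicit hydrogens from standard valence (C 4, N 3, O 2, S 2, halogen 1):
  atom 1: F (halogen, monovalent) → 0 H
  atom 2: C, bond orders sum to 4 (valence 4) → 0 H
  atom 3: C, bond orders sum to 3 (valence 4) → 1 H
  atom 4: C, bond orders sum to 4 (valence 4) → 0 H
  atom 5: C, bond orders sum to 2 (valence 4) → 2 H
  atom 6: C, bond orders sum to 1 (valence 4) → 3 H
  atom 7: C, bond orders sum to 3 (valence 4) → 1 H
  atom 8: C, bond orders sum to 4 (valence 4) → 0 H
  atom 9: C, bond orders sum to 3 (valence 4) → 1 H
  atom 10: C, bond orders sum to 2 (valence 4) → 2 H
  atom 11: C, bond orders sum to 3 (valence 4) → 1 H
  atom 12: Br (halogen, monovalent) → 0 H
  atom 13: C, bond orders sum to 2 (valence 4) → 2 H
  atom 14: C, bond orders sum to 3 (valence 4) → 1 H
  atom 15: O, bond orders sum to 2 (valence 2) → 0 H
  atom 16: C, bond orders sum to 1 (valence 4) → 3 H
  atom 17: C, bond orders sum to 3 (valence 4) → 1 H
  atom 18: C, bond orders sum to 2 (valence 4) → 2 H
  atom 19: F (halogen, monovalent) → 0 H
  atom 20: C, bond orders sum to 4 (valence 4) → 0 H
  atom 21: F (halogen, monovalent) → 0 H
  atom 22: F (halogen, monovalent) → 0 H
  atom 23: F (halogen, monovalent) → 0 H
Totals → C:16, H:20, Br:1, F:5, O:1.

C16H20BrF5O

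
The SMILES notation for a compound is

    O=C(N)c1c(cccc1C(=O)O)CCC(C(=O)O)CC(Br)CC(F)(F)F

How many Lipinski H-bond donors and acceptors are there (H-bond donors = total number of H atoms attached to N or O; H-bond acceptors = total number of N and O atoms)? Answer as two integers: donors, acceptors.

4, 6

Donors: find every N or O and count the H atoms it carries.
  atom 1 (O): bond orders sum to 2 → 0 H
  atom 3 (N): bond orders sum to 1 → 2 H
  atom 11 (O): bond orders sum to 2 → 0 H
  atom 12 (O): bond orders sum to 1 → 1 H
  atom 17 (O): bond orders sum to 2 → 0 H
  atom 18 (O): bond orders sum to 1 → 1 H
Lipinski HBD = 4.
Acceptors: N atoms = 1, O atoms = 5 → HBA = 6.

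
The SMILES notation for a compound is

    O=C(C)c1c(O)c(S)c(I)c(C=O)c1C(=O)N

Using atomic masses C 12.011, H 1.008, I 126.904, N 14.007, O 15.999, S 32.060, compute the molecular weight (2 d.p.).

365.14 g/mol

First, the molecular formula is C10H8INO4S (counting implicit H from valence).
  C: 10 × 12.011 = 120.110
  H: 8 × 1.008 = 8.064
  I: 1 × 126.904 = 126.904
  N: 1 × 14.007 = 14.007
  O: 4 × 15.999 = 63.996
  S: 1 × 32.060 = 32.060
Sum: 10×12.011 + 8×1.008 + 1×126.904 + 1×14.007 + 4×15.999 + 1×32.060 = 365.141 → 365.14 g/mol.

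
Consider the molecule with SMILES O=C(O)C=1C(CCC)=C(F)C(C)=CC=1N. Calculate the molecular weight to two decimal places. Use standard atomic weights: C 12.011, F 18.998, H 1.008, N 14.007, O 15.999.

First, the molecular formula is C11H14FNO2 (counting implicit H from valence).
  C: 11 × 12.011 = 132.121
  F: 1 × 18.998 = 18.998
  H: 14 × 1.008 = 14.112
  N: 1 × 14.007 = 14.007
  O: 2 × 15.999 = 31.998
Sum: 11×12.011 + 1×18.998 + 14×1.008 + 1×14.007 + 2×15.999 = 211.236 → 211.24 g/mol.

211.24 g/mol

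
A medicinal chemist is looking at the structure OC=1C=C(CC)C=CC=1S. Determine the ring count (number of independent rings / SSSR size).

In SMILES, each pair of matching ring-closure digits denotes one ring-closing bond; the number of such bonds equals the number of independent rings.
Ring-closure bonds here: 1.

1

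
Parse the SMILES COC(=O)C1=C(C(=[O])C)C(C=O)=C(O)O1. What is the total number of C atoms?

9

Count every carbon token in the SMILES (each C, including those in ring-closure positions and inside branches).
Carbon count: 9.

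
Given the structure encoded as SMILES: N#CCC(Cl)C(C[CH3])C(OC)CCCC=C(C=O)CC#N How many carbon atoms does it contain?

16

Count every carbon token in the SMILES (each C, including those in ring-closure positions and inside branches).
Carbon count: 16.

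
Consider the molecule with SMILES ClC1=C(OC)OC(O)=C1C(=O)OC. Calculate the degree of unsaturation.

4

Degree of unsaturation = (number of rings) + (number of π bonds).
Ring closures in the SMILES: 1.
π bonds: 3 double bonds (each 1 DoU) → 3 DoU from unsaturation.
Total DoU = 1 + 3 = 4.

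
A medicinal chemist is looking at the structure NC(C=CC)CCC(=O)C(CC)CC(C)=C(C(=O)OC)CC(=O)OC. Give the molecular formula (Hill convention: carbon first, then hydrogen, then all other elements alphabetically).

C19H31NO5

Walk through each heavy atom and fill implicit hydrogens from standard valence (C 4, N 3, O 2, S 2, halogen 1):
  atom 1: N, bond orders sum to 1 (valence 3) → 2 H
  atom 2: C, bond orders sum to 3 (valence 4) → 1 H
  atom 3: C, bond orders sum to 3 (valence 4) → 1 H
  atom 4: C, bond orders sum to 3 (valence 4) → 1 H
  atom 5: C, bond orders sum to 1 (valence 4) → 3 H
  atom 6: C, bond orders sum to 2 (valence 4) → 2 H
  atom 7: C, bond orders sum to 2 (valence 4) → 2 H
  atom 8: C, bond orders sum to 4 (valence 4) → 0 H
  atom 9: O, bond orders sum to 2 (valence 2) → 0 H
  atom 10: C, bond orders sum to 3 (valence 4) → 1 H
  atom 11: C, bond orders sum to 2 (valence 4) → 2 H
  atom 12: C, bond orders sum to 1 (valence 4) → 3 H
  atom 13: C, bond orders sum to 2 (valence 4) → 2 H
  atom 14: C, bond orders sum to 4 (valence 4) → 0 H
  atom 15: C, bond orders sum to 1 (valence 4) → 3 H
  atom 16: C, bond orders sum to 4 (valence 4) → 0 H
  atom 17: C, bond orders sum to 4 (valence 4) → 0 H
  atom 18: O, bond orders sum to 2 (valence 2) → 0 H
  atom 19: O, bond orders sum to 2 (valence 2) → 0 H
  atom 20: C, bond orders sum to 1 (valence 4) → 3 H
  atom 21: C, bond orders sum to 2 (valence 4) → 2 H
  atom 22: C, bond orders sum to 4 (valence 4) → 0 H
  atom 23: O, bond orders sum to 2 (valence 2) → 0 H
  atom 24: O, bond orders sum to 2 (valence 2) → 0 H
  atom 25: C, bond orders sum to 1 (valence 4) → 3 H
Totals → C:19, H:31, N:1, O:5.
In Hill order: C19H31NO5.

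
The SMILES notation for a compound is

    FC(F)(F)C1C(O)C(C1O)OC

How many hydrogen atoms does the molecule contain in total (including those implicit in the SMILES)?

9

Walk through each heavy atom and fill implicit hydrogens from standard valence (C 4, N 3, O 2, S 2, halogen 1):
  atom 1: F (halogen, monovalent) → 0 H
  atom 2: C, bond orders sum to 4 (valence 4) → 0 H
  atom 3: F (halogen, monovalent) → 0 H
  atom 4: F (halogen, monovalent) → 0 H
  atom 5: C, bond orders sum to 3 (valence 4) → 1 H
  atom 6: C, bond orders sum to 3 (valence 4) → 1 H
  atom 7: O, bond orders sum to 1 (valence 2) → 1 H
  atom 8: C, bond orders sum to 3 (valence 4) → 1 H
  atom 9: C, bond orders sum to 3 (valence 4) → 1 H
  atom 10: O, bond orders sum to 1 (valence 2) → 1 H
  atom 11: O, bond orders sum to 2 (valence 2) → 0 H
  atom 12: C, bond orders sum to 1 (valence 4) → 3 H
Total hydrogens: 9.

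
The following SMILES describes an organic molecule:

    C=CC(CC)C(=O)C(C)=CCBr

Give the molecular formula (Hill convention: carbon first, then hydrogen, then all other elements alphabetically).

C10H15BrO

Walk through each heavy atom and fill implicit hydrogens from standard valence (C 4, N 3, O 2, S 2, halogen 1):
  atom 1: C, bond orders sum to 2 (valence 4) → 2 H
  atom 2: C, bond orders sum to 3 (valence 4) → 1 H
  atom 3: C, bond orders sum to 3 (valence 4) → 1 H
  atom 4: C, bond orders sum to 2 (valence 4) → 2 H
  atom 5: C, bond orders sum to 1 (valence 4) → 3 H
  atom 6: C, bond orders sum to 4 (valence 4) → 0 H
  atom 7: O, bond orders sum to 2 (valence 2) → 0 H
  atom 8: C, bond orders sum to 4 (valence 4) → 0 H
  atom 9: C, bond orders sum to 1 (valence 4) → 3 H
  atom 10: C, bond orders sum to 3 (valence 4) → 1 H
  atom 11: C, bond orders sum to 2 (valence 4) → 2 H
  atom 12: Br (halogen, monovalent) → 0 H
Totals → C:10, H:15, Br:1, O:1.
In Hill order: C10H15BrO.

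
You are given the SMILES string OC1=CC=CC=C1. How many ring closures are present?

1

In SMILES, each pair of matching ring-closure digits denotes one ring-closing bond; the number of such bonds equals the number of independent rings.
Ring-closure bonds here: 1.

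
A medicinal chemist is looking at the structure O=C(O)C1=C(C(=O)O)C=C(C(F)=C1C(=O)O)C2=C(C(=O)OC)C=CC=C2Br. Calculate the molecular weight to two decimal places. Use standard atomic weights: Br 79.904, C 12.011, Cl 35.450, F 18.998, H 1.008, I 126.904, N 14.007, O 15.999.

441.16 g/mol

First, the molecular formula is C17H10BrFO8 (counting implicit H from valence).
  Br: 1 × 79.904 = 79.904
  C: 17 × 12.011 = 204.187
  F: 1 × 18.998 = 18.998
  H: 10 × 1.008 = 10.080
  O: 8 × 15.999 = 127.992
Sum: 1×79.904 + 17×12.011 + 1×18.998 + 10×1.008 + 8×15.999 = 441.161 → 441.16 g/mol.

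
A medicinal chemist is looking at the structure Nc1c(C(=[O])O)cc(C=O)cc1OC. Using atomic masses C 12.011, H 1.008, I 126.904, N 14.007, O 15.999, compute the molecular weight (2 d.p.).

195.17 g/mol

First, the molecular formula is C9H9NO4 (counting implicit H from valence).
  C: 9 × 12.011 = 108.099
  H: 9 × 1.008 = 9.072
  N: 1 × 14.007 = 14.007
  O: 4 × 15.999 = 63.996
Sum: 9×12.011 + 9×1.008 + 1×14.007 + 4×15.999 = 195.174 → 195.17 g/mol.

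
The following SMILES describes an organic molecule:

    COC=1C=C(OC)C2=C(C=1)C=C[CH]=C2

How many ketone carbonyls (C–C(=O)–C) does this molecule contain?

Scan the SMILES for the ketone motif — none present.
Groups that are present: 2 ether.

0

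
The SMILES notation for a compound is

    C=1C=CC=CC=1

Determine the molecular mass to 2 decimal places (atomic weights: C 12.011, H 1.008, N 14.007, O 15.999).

78.11 g/mol

First, the molecular formula is C6H6 (counting implicit H from valence).
  C: 6 × 12.011 = 72.066
  H: 6 × 1.008 = 6.048
Sum: 6×12.011 + 6×1.008 = 78.114 → 78.11 g/mol.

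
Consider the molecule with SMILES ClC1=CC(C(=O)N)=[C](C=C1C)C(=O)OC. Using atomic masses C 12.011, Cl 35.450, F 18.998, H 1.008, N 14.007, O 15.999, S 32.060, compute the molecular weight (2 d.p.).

First, the molecular formula is C10H10ClNO3 (counting implicit H from valence).
  C: 10 × 12.011 = 120.110
  Cl: 1 × 35.450 = 35.450
  H: 10 × 1.008 = 10.080
  N: 1 × 14.007 = 14.007
  O: 3 × 15.999 = 47.997
Sum: 10×12.011 + 1×35.450 + 10×1.008 + 1×14.007 + 3×15.999 = 227.644 → 227.64 g/mol.

227.64 g/mol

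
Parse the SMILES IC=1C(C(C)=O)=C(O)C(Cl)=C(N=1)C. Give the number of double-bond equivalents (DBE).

Degree of unsaturation = (number of rings) + (number of π bonds).
Ring closures in the SMILES: 1.
π bonds: 4 double bonds (each 1 DoU) → 4 DoU from unsaturation.
Total DoU = 1 + 4 = 5.

5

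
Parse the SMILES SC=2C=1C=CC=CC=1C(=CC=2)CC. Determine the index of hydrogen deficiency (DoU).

7

Molecular formula: C12H12S.
DoU = (2C + 2 + N − H − X) / 2, where X is the halogen count and O/S are ignored.
    = (2·12 + 2 + 0 − 12 − 0) / 2 = 14 / 2 = 7.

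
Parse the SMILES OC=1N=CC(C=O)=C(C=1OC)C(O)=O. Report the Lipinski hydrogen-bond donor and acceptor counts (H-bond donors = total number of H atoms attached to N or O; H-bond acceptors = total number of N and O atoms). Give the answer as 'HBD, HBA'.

Donors: find every N or O and count the H atoms it carries.
  atom 1 (O): bond orders sum to 1 → 1 H
  atom 3 (N): bond orders sum to 3 → 0 H
  atom 7 (O): bond orders sum to 2 → 0 H
  atom 10 (O): bond orders sum to 2 → 0 H
  atom 13 (O): bond orders sum to 1 → 1 H
  atom 14 (O): bond orders sum to 2 → 0 H
Lipinski HBD = 2.
Acceptors: N atoms = 1, O atoms = 5 → HBA = 6.

2, 6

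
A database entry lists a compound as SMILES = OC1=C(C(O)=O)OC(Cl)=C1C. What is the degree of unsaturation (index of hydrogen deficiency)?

4

Molecular formula: C6H5ClO4.
DoU = (2C + 2 + N − H − X) / 2, where X is the halogen count and O/S are ignored.
    = (2·6 + 2 + 0 − 5 − 1) / 2 = 8 / 2 = 4.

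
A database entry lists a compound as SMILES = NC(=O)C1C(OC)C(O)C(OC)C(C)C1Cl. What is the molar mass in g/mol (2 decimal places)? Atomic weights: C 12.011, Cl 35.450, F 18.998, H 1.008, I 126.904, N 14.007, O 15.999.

251.71 g/mol

First, the molecular formula is C10H18ClNO4 (counting implicit H from valence).
  C: 10 × 12.011 = 120.110
  Cl: 1 × 35.450 = 35.450
  H: 18 × 1.008 = 18.144
  N: 1 × 14.007 = 14.007
  O: 4 × 15.999 = 63.996
Sum: 10×12.011 + 1×35.450 + 18×1.008 + 1×14.007 + 4×15.999 = 251.707 → 251.71 g/mol.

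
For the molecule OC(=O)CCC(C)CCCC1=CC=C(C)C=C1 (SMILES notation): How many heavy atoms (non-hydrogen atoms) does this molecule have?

17

Every atom symbol written in the SMILES (organic subset) is one heavy atom; implicit H are not written.
Heavy atoms by element → C:15, O:2.
Total: 17.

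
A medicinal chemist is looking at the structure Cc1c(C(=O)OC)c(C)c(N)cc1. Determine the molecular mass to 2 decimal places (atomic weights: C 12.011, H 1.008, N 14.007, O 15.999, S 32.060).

First, the molecular formula is C10H13NO2 (counting implicit H from valence).
  C: 10 × 12.011 = 120.110
  H: 13 × 1.008 = 13.104
  N: 1 × 14.007 = 14.007
  O: 2 × 15.999 = 31.998
Sum: 10×12.011 + 13×1.008 + 1×14.007 + 2×15.999 = 179.219 → 179.22 g/mol.

179.22 g/mol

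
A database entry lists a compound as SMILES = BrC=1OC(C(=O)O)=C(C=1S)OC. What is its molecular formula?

Walk through each heavy atom and fill implicit hydrogens from standard valence (C 4, N 3, O 2, S 2, halogen 1):
  atom 1: Br (halogen, monovalent) → 0 H
  atom 2: C, bond orders sum to 4 (valence 4) → 0 H
  atom 3: O, bond orders sum to 2 (valence 2) → 0 H
  atom 4: C, bond orders sum to 4 (valence 4) → 0 H
  atom 5: C, bond orders sum to 4 (valence 4) → 0 H
  atom 6: O, bond orders sum to 2 (valence 2) → 0 H
  atom 7: O, bond orders sum to 1 (valence 2) → 1 H
  atom 8: C, bond orders sum to 4 (valence 4) → 0 H
  atom 9: C, bond orders sum to 4 (valence 4) → 0 H
  atom 10: S, bond orders sum to 1 (valence 2) → 1 H
  atom 11: O, bond orders sum to 2 (valence 2) → 0 H
  atom 12: C, bond orders sum to 1 (valence 4) → 3 H
Totals → C:6, H:5, Br:1, O:4, S:1.

C6H5BrO4S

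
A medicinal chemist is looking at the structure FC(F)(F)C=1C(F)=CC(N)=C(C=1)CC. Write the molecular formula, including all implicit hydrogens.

Walk through each heavy atom and fill implicit hydrogens from standard valence (C 4, N 3, O 2, S 2, halogen 1):
  atom 1: F (halogen, monovalent) → 0 H
  atom 2: C, bond orders sum to 4 (valence 4) → 0 H
  atom 3: F (halogen, monovalent) → 0 H
  atom 4: F (halogen, monovalent) → 0 H
  atom 5: C, bond orders sum to 4 (valence 4) → 0 H
  atom 6: C, bond orders sum to 4 (valence 4) → 0 H
  atom 7: F (halogen, monovalent) → 0 H
  atom 8: C, bond orders sum to 3 (valence 4) → 1 H
  atom 9: C, bond orders sum to 4 (valence 4) → 0 H
  atom 10: N, bond orders sum to 1 (valence 3) → 2 H
  atom 11: C, bond orders sum to 4 (valence 4) → 0 H
  atom 12: C, bond orders sum to 3 (valence 4) → 1 H
  atom 13: C, bond orders sum to 2 (valence 4) → 2 H
  atom 14: C, bond orders sum to 1 (valence 4) → 3 H
Totals → C:9, H:9, F:4, N:1.
In Hill order: C9H9F4N.

C9H9F4N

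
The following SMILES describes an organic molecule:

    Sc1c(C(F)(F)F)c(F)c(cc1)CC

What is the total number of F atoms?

Scan the SMILES for F atoms (remember two-letter symbols like Cl and Br are single atoms).
Fluorine count: 4.

4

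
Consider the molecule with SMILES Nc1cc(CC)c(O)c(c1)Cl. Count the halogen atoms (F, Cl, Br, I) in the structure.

1

Halogen atoms appear at heavy-atom position 11 (1×Cl).
Other groups present: 1 hydroxyl, 1 primary amine.
Halogen count: 1.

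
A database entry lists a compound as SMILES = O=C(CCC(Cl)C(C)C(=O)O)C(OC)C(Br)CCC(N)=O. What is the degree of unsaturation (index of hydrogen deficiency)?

3

Degree of unsaturation = (number of rings) + (number of π bonds).
Ring closures in the SMILES: 0.
π bonds: 3 double bonds (each 1 DoU) → 3 DoU from unsaturation.
Total DoU = 0 + 3 = 3.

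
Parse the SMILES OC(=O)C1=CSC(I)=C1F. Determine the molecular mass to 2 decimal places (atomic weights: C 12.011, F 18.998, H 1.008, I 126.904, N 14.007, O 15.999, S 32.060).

First, the molecular formula is C5H2FIO2S (counting implicit H from valence).
  C: 5 × 12.011 = 60.055
  F: 1 × 18.998 = 18.998
  H: 2 × 1.008 = 2.016
  I: 1 × 126.904 = 126.904
  O: 2 × 15.999 = 31.998
  S: 1 × 32.060 = 32.060
Sum: 5×12.011 + 1×18.998 + 2×1.008 + 1×126.904 + 2×15.999 + 1×32.060 = 272.031 → 272.03 g/mol.

272.03 g/mol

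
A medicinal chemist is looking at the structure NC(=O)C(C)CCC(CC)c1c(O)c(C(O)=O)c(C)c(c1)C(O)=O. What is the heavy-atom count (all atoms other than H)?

Every atom symbol written in the SMILES (organic subset) is one heavy atom; implicit H are not written.
Heavy atoms by element → C:17, N:1, O:6.
Total: 24.

24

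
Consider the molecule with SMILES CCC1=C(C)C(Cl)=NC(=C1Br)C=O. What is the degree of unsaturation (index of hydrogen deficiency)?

Degree of unsaturation = (number of rings) + (number of π bonds).
Ring closures in the SMILES: 1.
π bonds: 4 double bonds (each 1 DoU) → 4 DoU from unsaturation.
Total DoU = 1 + 4 = 5.

5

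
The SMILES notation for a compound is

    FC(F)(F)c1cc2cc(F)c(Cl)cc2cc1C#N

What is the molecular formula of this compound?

Walk through each heavy atom and fill implicit hydrogens from standard valence (C 4, N 3, O 2, S 2, halogen 1); for lowercase aromatic atoms, an aromatic c carries 1 H when it has two neighbours and 0 H with three, and aromatic n carries 0 H:
  atom 1: F (halogen, monovalent) → 0 H
  atom 2: C, bond orders sum to 4 (valence 4) → 0 H
  atom 3: F (halogen, monovalent) → 0 H
  atom 4: F (halogen, monovalent) → 0 H
  atom 5: aromatic c, 3 neighbours → 0 H
  atom 6: aromatic c, 2 neighbours → 1 H
  atom 7: aromatic c, 3 neighbours → 0 H
  atom 8: aromatic c, 2 neighbours → 1 H
  atom 9: aromatic c, 3 neighbours → 0 H
  atom 10: F (halogen, monovalent) → 0 H
  atom 11: aromatic c, 3 neighbours → 0 H
  atom 12: Cl (halogen, monovalent) → 0 H
  atom 13: aromatic c, 2 neighbours → 1 H
  atom 14: aromatic c, 3 neighbours → 0 H
  atom 15: aromatic c, 2 neighbours → 1 H
  atom 16: aromatic c, 3 neighbours → 0 H
  atom 17: C, bond orders sum to 4 (valence 4) → 0 H
  atom 18: N, bond orders sum to 3 (valence 3) → 0 H
Totals → C:12, H:4, Cl:1, F:4, N:1.
In Hill order: C12H4ClF4N.

C12H4ClF4N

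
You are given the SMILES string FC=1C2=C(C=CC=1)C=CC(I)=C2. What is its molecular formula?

C10H6FI

Walk through each heavy atom and fill implicit hydrogens from standard valence (C 4, N 3, O 2, S 2, halogen 1):
  atom 1: F (halogen, monovalent) → 0 H
  atom 2: C, bond orders sum to 4 (valence 4) → 0 H
  atom 3: C, bond orders sum to 4 (valence 4) → 0 H
  atom 4: C, bond orders sum to 4 (valence 4) → 0 H
  atom 5: C, bond orders sum to 3 (valence 4) → 1 H
  atom 6: C, bond orders sum to 3 (valence 4) → 1 H
  atom 7: C, bond orders sum to 3 (valence 4) → 1 H
  atom 8: C, bond orders sum to 3 (valence 4) → 1 H
  atom 9: C, bond orders sum to 3 (valence 4) → 1 H
  atom 10: C, bond orders sum to 4 (valence 4) → 0 H
  atom 11: I (halogen, monovalent) → 0 H
  atom 12: C, bond orders sum to 3 (valence 4) → 1 H
Totals → C:10, H:6, F:1, I:1.
In Hill order: C10H6FI.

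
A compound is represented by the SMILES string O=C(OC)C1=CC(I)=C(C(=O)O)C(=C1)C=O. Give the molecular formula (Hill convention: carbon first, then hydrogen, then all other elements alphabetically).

Walk through each heavy atom and fill implicit hydrogens from standard valence (C 4, N 3, O 2, S 2, halogen 1):
  atom 1: O, bond orders sum to 2 (valence 2) → 0 H
  atom 2: C, bond orders sum to 4 (valence 4) → 0 H
  atom 3: O, bond orders sum to 2 (valence 2) → 0 H
  atom 4: C, bond orders sum to 1 (valence 4) → 3 H
  atom 5: C, bond orders sum to 4 (valence 4) → 0 H
  atom 6: C, bond orders sum to 3 (valence 4) → 1 H
  atom 7: C, bond orders sum to 4 (valence 4) → 0 H
  atom 8: I (halogen, monovalent) → 0 H
  atom 9: C, bond orders sum to 4 (valence 4) → 0 H
  atom 10: C, bond orders sum to 4 (valence 4) → 0 H
  atom 11: O, bond orders sum to 2 (valence 2) → 0 H
  atom 12: O, bond orders sum to 1 (valence 2) → 1 H
  atom 13: C, bond orders sum to 4 (valence 4) → 0 H
  atom 14: C, bond orders sum to 3 (valence 4) → 1 H
  atom 15: C, bond orders sum to 3 (valence 4) → 1 H
  atom 16: O, bond orders sum to 2 (valence 2) → 0 H
Totals → C:10, H:7, I:1, O:5.
In Hill order: C10H7IO5.

C10H7IO5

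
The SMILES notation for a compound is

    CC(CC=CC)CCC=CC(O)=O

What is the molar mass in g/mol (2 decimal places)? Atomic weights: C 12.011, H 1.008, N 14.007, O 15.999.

182.26 g/mol

First, the molecular formula is C11H18O2 (counting implicit H from valence).
  C: 11 × 12.011 = 132.121
  H: 18 × 1.008 = 18.144
  O: 2 × 15.999 = 31.998
Sum: 11×12.011 + 18×1.008 + 2×15.999 = 182.263 → 182.26 g/mol.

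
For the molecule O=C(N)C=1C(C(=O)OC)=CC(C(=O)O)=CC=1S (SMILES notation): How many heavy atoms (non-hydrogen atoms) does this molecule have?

17

Every atom symbol written in the SMILES (organic subset) is one heavy atom; implicit H are not written.
Heavy atoms by element → C:10, N:1, O:5, S:1.
Total: 17.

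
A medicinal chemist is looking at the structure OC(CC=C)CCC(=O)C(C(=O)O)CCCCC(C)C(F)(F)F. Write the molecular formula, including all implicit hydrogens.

C16H25F3O4

Walk through each heavy atom and fill implicit hydrogens from standard valence (C 4, N 3, O 2, S 2, halogen 1):
  atom 1: O, bond orders sum to 1 (valence 2) → 1 H
  atom 2: C, bond orders sum to 3 (valence 4) → 1 H
  atom 3: C, bond orders sum to 2 (valence 4) → 2 H
  atom 4: C, bond orders sum to 3 (valence 4) → 1 H
  atom 5: C, bond orders sum to 2 (valence 4) → 2 H
  atom 6: C, bond orders sum to 2 (valence 4) → 2 H
  atom 7: C, bond orders sum to 2 (valence 4) → 2 H
  atom 8: C, bond orders sum to 4 (valence 4) → 0 H
  atom 9: O, bond orders sum to 2 (valence 2) → 0 H
  atom 10: C, bond orders sum to 3 (valence 4) → 1 H
  atom 11: C, bond orders sum to 4 (valence 4) → 0 H
  atom 12: O, bond orders sum to 2 (valence 2) → 0 H
  atom 13: O, bond orders sum to 1 (valence 2) → 1 H
  atom 14: C, bond orders sum to 2 (valence 4) → 2 H
  atom 15: C, bond orders sum to 2 (valence 4) → 2 H
  atom 16: C, bond orders sum to 2 (valence 4) → 2 H
  atom 17: C, bond orders sum to 2 (valence 4) → 2 H
  atom 18: C, bond orders sum to 3 (valence 4) → 1 H
  atom 19: C, bond orders sum to 1 (valence 4) → 3 H
  atom 20: C, bond orders sum to 4 (valence 4) → 0 H
  atom 21: F (halogen, monovalent) → 0 H
  atom 22: F (halogen, monovalent) → 0 H
  atom 23: F (halogen, monovalent) → 0 H
Totals → C:16, H:25, F:3, O:4.
In Hill order: C16H25F3O4.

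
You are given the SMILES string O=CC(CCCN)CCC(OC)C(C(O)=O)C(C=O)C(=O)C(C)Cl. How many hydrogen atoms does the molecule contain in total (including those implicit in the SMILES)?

26

Walk through each heavy atom and fill implicit hydrogens from standard valence (C 4, N 3, O 2, S 2, halogen 1):
  atom 1: O, bond orders sum to 2 (valence 2) → 0 H
  atom 2: C, bond orders sum to 3 (valence 4) → 1 H
  atom 3: C, bond orders sum to 3 (valence 4) → 1 H
  atom 4: C, bond orders sum to 2 (valence 4) → 2 H
  atom 5: C, bond orders sum to 2 (valence 4) → 2 H
  atom 6: C, bond orders sum to 2 (valence 4) → 2 H
  atom 7: N, bond orders sum to 1 (valence 3) → 2 H
  atom 8: C, bond orders sum to 2 (valence 4) → 2 H
  atom 9: C, bond orders sum to 2 (valence 4) → 2 H
  atom 10: C, bond orders sum to 3 (valence 4) → 1 H
  atom 11: O, bond orders sum to 2 (valence 2) → 0 H
  atom 12: C, bond orders sum to 1 (valence 4) → 3 H
  atom 13: C, bond orders sum to 3 (valence 4) → 1 H
  atom 14: C, bond orders sum to 4 (valence 4) → 0 H
  atom 15: O, bond orders sum to 1 (valence 2) → 1 H
  atom 16: O, bond orders sum to 2 (valence 2) → 0 H
  atom 17: C, bond orders sum to 3 (valence 4) → 1 H
  atom 18: C, bond orders sum to 3 (valence 4) → 1 H
  atom 19: O, bond orders sum to 2 (valence 2) → 0 H
  atom 20: C, bond orders sum to 4 (valence 4) → 0 H
  atom 21: O, bond orders sum to 2 (valence 2) → 0 H
  atom 22: C, bond orders sum to 3 (valence 4) → 1 H
  atom 23: C, bond orders sum to 1 (valence 4) → 3 H
  atom 24: Cl (halogen, monovalent) → 0 H
Total hydrogens: 26.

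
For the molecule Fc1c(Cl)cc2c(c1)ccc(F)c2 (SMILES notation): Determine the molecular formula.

Walk through each heavy atom and fill implicit hydrogens from standard valence (C 4, N 3, O 2, S 2, halogen 1); for lowercase aromatic atoms, an aromatic c carries 1 H when it has two neighbours and 0 H with three, and aromatic n carries 0 H:
  atom 1: F (halogen, monovalent) → 0 H
  atom 2: aromatic c, 3 neighbours → 0 H
  atom 3: aromatic c, 3 neighbours → 0 H
  atom 4: Cl (halogen, monovalent) → 0 H
  atom 5: aromatic c, 2 neighbours → 1 H
  atom 6: aromatic c, 3 neighbours → 0 H
  atom 7: aromatic c, 3 neighbours → 0 H
  atom 8: aromatic c, 2 neighbours → 1 H
  atom 9: aromatic c, 2 neighbours → 1 H
  atom 10: aromatic c, 2 neighbours → 1 H
  atom 11: aromatic c, 3 neighbours → 0 H
  atom 12: F (halogen, monovalent) → 0 H
  atom 13: aromatic c, 2 neighbours → 1 H
Totals → C:10, H:5, Cl:1, F:2.

C10H5ClF2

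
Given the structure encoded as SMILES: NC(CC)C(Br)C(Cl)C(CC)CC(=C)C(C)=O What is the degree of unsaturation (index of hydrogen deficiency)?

2

Degree of unsaturation = (number of rings) + (number of π bonds).
Ring closures in the SMILES: 0.
π bonds: 2 double bonds (each 1 DoU) → 2 DoU from unsaturation.
Total DoU = 0 + 2 = 2.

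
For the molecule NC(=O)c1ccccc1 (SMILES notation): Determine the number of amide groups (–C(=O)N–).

1

The amide motif appears at heavy-atom position 2 in the SMILES.
Amide count: 1.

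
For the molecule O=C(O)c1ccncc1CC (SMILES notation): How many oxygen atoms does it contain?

Scan the SMILES for O atoms (remember two-letter symbols like Cl and Br are single atoms).
Oxygen count: 2.

2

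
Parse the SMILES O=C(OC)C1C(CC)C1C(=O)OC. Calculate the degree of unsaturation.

Degree of unsaturation = (number of rings) + (number of π bonds).
Ring closures in the SMILES: 1.
π bonds: 2 double bonds (each 1 DoU) → 2 DoU from unsaturation.
Total DoU = 1 + 2 = 3.

3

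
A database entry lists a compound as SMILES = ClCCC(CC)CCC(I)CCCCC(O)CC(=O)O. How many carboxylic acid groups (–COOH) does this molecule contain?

The carboxylic acid motif appears at heavy-atom position 18 in the SMILES.
Other groups present: 1 hydroxyl.
Carboxylic acid count: 1.

1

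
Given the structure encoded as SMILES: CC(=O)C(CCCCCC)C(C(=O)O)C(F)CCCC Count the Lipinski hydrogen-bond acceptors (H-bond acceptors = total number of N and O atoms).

N atoms: 0; O atoms: 3.
Lipinski HBA = 0 + 3 = 3.

3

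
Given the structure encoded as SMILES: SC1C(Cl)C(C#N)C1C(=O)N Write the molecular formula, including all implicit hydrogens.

C6H7ClN2OS

Walk through each heavy atom and fill implicit hydrogens from standard valence (C 4, N 3, O 2, S 2, halogen 1):
  atom 1: S, bond orders sum to 1 (valence 2) → 1 H
  atom 2: C, bond orders sum to 3 (valence 4) → 1 H
  atom 3: C, bond orders sum to 3 (valence 4) → 1 H
  atom 4: Cl (halogen, monovalent) → 0 H
  atom 5: C, bond orders sum to 3 (valence 4) → 1 H
  atom 6: C, bond orders sum to 4 (valence 4) → 0 H
  atom 7: N, bond orders sum to 3 (valence 3) → 0 H
  atom 8: C, bond orders sum to 3 (valence 4) → 1 H
  atom 9: C, bond orders sum to 4 (valence 4) → 0 H
  atom 10: O, bond orders sum to 2 (valence 2) → 0 H
  atom 11: N, bond orders sum to 1 (valence 3) → 2 H
Totals → C:6, H:7, Cl:1, N:2, O:1, S:1.
In Hill order: C6H7ClN2OS.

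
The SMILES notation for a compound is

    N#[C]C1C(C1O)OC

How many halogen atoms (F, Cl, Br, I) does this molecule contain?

0

Scan the SMILES for the halogen motif — none present.
Groups that are present: 1 ether, 1 hydroxyl, 1 nitrile.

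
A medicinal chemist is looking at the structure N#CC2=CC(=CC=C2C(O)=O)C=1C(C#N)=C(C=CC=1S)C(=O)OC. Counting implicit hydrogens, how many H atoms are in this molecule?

10

Walk through each heavy atom and fill implicit hydrogens from standard valence (C 4, N 3, O 2, S 2, halogen 1):
  atom 1: N, bond orders sum to 3 (valence 3) → 0 H
  atom 2: C, bond orders sum to 4 (valence 4) → 0 H
  atom 3: C, bond orders sum to 4 (valence 4) → 0 H
  atom 4: C, bond orders sum to 3 (valence 4) → 1 H
  atom 5: C, bond orders sum to 4 (valence 4) → 0 H
  atom 6: C, bond orders sum to 3 (valence 4) → 1 H
  atom 7: C, bond orders sum to 3 (valence 4) → 1 H
  atom 8: C, bond orders sum to 4 (valence 4) → 0 H
  atom 9: C, bond orders sum to 4 (valence 4) → 0 H
  atom 10: O, bond orders sum to 1 (valence 2) → 1 H
  atom 11: O, bond orders sum to 2 (valence 2) → 0 H
  atom 12: C, bond orders sum to 4 (valence 4) → 0 H
  atom 13: C, bond orders sum to 4 (valence 4) → 0 H
  atom 14: C, bond orders sum to 4 (valence 4) → 0 H
  atom 15: N, bond orders sum to 3 (valence 3) → 0 H
  atom 16: C, bond orders sum to 4 (valence 4) → 0 H
  atom 17: C, bond orders sum to 3 (valence 4) → 1 H
  atom 18: C, bond orders sum to 3 (valence 4) → 1 H
  atom 19: C, bond orders sum to 4 (valence 4) → 0 H
  atom 20: S, bond orders sum to 1 (valence 2) → 1 H
  atom 21: C, bond orders sum to 4 (valence 4) → 0 H
  atom 22: O, bond orders sum to 2 (valence 2) → 0 H
  atom 23: O, bond orders sum to 2 (valence 2) → 0 H
  atom 24: C, bond orders sum to 1 (valence 4) → 3 H
Total hydrogens: 10.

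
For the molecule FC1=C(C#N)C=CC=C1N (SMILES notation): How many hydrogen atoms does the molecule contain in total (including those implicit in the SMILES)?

Walk through each heavy atom and fill implicit hydrogens from standard valence (C 4, N 3, O 2, S 2, halogen 1):
  atom 1: F (halogen, monovalent) → 0 H
  atom 2: C, bond orders sum to 4 (valence 4) → 0 H
  atom 3: C, bond orders sum to 4 (valence 4) → 0 H
  atom 4: C, bond orders sum to 4 (valence 4) → 0 H
  atom 5: N, bond orders sum to 3 (valence 3) → 0 H
  atom 6: C, bond orders sum to 3 (valence 4) → 1 H
  atom 7: C, bond orders sum to 3 (valence 4) → 1 H
  atom 8: C, bond orders sum to 3 (valence 4) → 1 H
  atom 9: C, bond orders sum to 4 (valence 4) → 0 H
  atom 10: N, bond orders sum to 1 (valence 3) → 2 H
Total hydrogens: 5.

5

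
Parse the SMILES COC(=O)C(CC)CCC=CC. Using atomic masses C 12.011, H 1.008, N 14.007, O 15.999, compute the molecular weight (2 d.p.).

170.25 g/mol

First, the molecular formula is C10H18O2 (counting implicit H from valence).
  C: 10 × 12.011 = 120.110
  H: 18 × 1.008 = 18.144
  O: 2 × 15.999 = 31.998
Sum: 10×12.011 + 18×1.008 + 2×15.999 = 170.252 → 170.25 g/mol.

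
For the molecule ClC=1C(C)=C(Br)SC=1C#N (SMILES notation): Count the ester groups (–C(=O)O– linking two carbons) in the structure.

0

Scan the SMILES for the ester motif — none present.
Groups that are present: 1 nitrile.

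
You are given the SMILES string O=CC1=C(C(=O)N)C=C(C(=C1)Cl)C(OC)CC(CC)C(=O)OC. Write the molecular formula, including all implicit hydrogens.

C16H20ClNO5

Walk through each heavy atom and fill implicit hydrogens from standard valence (C 4, N 3, O 2, S 2, halogen 1):
  atom 1: O, bond orders sum to 2 (valence 2) → 0 H
  atom 2: C, bond orders sum to 3 (valence 4) → 1 H
  atom 3: C, bond orders sum to 4 (valence 4) → 0 H
  atom 4: C, bond orders sum to 4 (valence 4) → 0 H
  atom 5: C, bond orders sum to 4 (valence 4) → 0 H
  atom 6: O, bond orders sum to 2 (valence 2) → 0 H
  atom 7: N, bond orders sum to 1 (valence 3) → 2 H
  atom 8: C, bond orders sum to 3 (valence 4) → 1 H
  atom 9: C, bond orders sum to 4 (valence 4) → 0 H
  atom 10: C, bond orders sum to 4 (valence 4) → 0 H
  atom 11: C, bond orders sum to 3 (valence 4) → 1 H
  atom 12: Cl (halogen, monovalent) → 0 H
  atom 13: C, bond orders sum to 3 (valence 4) → 1 H
  atom 14: O, bond orders sum to 2 (valence 2) → 0 H
  atom 15: C, bond orders sum to 1 (valence 4) → 3 H
  atom 16: C, bond orders sum to 2 (valence 4) → 2 H
  atom 17: C, bond orders sum to 3 (valence 4) → 1 H
  atom 18: C, bond orders sum to 2 (valence 4) → 2 H
  atom 19: C, bond orders sum to 1 (valence 4) → 3 H
  atom 20: C, bond orders sum to 4 (valence 4) → 0 H
  atom 21: O, bond orders sum to 2 (valence 2) → 0 H
  atom 22: O, bond orders sum to 2 (valence 2) → 0 H
  atom 23: C, bond orders sum to 1 (valence 4) → 3 H
Totals → C:16, H:20, Cl:1, N:1, O:5.
In Hill order: C16H20ClNO5.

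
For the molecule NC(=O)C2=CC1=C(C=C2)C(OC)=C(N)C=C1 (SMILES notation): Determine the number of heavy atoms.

Every atom symbol written in the SMILES (organic subset) is one heavy atom; implicit H are not written.
Heavy atoms by element → C:12, N:2, O:2.
Total: 16.

16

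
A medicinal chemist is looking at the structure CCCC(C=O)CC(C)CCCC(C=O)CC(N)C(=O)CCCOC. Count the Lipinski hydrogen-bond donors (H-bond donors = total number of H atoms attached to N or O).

2

Donors: find every N or O and count the H atoms it carries.
  atom 6 (O): bond orders sum to 2 → 0 H
  atom 15 (O): bond orders sum to 2 → 0 H
  atom 18 (N): bond orders sum to 1 → 2 H
  atom 20 (O): bond orders sum to 2 → 0 H
  atom 24 (O): bond orders sum to 2 → 0 H
Lipinski HBD = 2.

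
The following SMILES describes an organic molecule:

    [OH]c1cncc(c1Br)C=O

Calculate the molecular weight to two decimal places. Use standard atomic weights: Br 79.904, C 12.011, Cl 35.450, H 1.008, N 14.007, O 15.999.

First, the molecular formula is C6H4BrNO2 (counting implicit H from valence).
  Br: 1 × 79.904 = 79.904
  C: 6 × 12.011 = 72.066
  H: 4 × 1.008 = 4.032
  N: 1 × 14.007 = 14.007
  O: 2 × 15.999 = 31.998
Sum: 1×79.904 + 6×12.011 + 4×1.008 + 1×14.007 + 2×15.999 = 202.007 → 202.01 g/mol.

202.01 g/mol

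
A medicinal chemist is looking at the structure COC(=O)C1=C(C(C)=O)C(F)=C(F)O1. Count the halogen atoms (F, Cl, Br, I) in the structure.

2

Halogen atoms appear at heavy-atom positions 11, 13 (2×F).
Other groups present: 1 ester, 1 ketone.
Halogen count: 2.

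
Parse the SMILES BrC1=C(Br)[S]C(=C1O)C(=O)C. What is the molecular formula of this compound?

C6H4Br2O2S

Walk through each heavy atom and fill implicit hydrogens from standard valence (C 4, N 3, O 2, S 2, halogen 1):
  atom 1: Br (halogen, monovalent) → 0 H
  atom 2: C, bond orders sum to 4 (valence 4) → 0 H
  atom 3: C, bond orders sum to 4 (valence 4) → 0 H
  atom 4: Br (halogen, monovalent) → 0 H
  atom 5: S with explicit H count 0
  atom 6: C, bond orders sum to 4 (valence 4) → 0 H
  atom 7: C, bond orders sum to 4 (valence 4) → 0 H
  atom 8: O, bond orders sum to 1 (valence 2) → 1 H
  atom 9: C, bond orders sum to 4 (valence 4) → 0 H
  atom 10: O, bond orders sum to 2 (valence 2) → 0 H
  atom 11: C, bond orders sum to 1 (valence 4) → 3 H
Totals → C:6, H:4, Br:2, O:2, S:1.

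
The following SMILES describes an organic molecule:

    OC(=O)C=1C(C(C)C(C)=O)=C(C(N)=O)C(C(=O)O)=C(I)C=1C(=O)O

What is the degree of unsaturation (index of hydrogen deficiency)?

9

Molecular formula: C14H12INO8.
DoU = (2C + 2 + N − H − X) / 2, where X is the halogen count and O/S are ignored.
    = (2·14 + 2 + 1 − 12 − 1) / 2 = 18 / 2 = 9.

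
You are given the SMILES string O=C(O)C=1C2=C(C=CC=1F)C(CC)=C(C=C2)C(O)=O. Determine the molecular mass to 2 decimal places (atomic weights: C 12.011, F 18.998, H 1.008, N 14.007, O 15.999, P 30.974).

First, the molecular formula is C14H11FO4 (counting implicit H from valence).
  C: 14 × 12.011 = 168.154
  F: 1 × 18.998 = 18.998
  H: 11 × 1.008 = 11.088
  O: 4 × 15.999 = 63.996
Sum: 14×12.011 + 1×18.998 + 11×1.008 + 4×15.999 = 262.236 → 262.24 g/mol.

262.24 g/mol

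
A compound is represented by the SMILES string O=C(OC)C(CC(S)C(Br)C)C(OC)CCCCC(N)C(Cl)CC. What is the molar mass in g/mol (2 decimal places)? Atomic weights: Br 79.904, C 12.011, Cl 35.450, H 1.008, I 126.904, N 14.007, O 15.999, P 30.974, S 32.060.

First, the molecular formula is C17H33BrClNO3S (counting implicit H from valence).
  Br: 1 × 79.904 = 79.904
  C: 17 × 12.011 = 204.187
  Cl: 1 × 35.450 = 35.450
  H: 33 × 1.008 = 33.264
  N: 1 × 14.007 = 14.007
  O: 3 × 15.999 = 47.997
  S: 1 × 32.060 = 32.060
Sum: 1×79.904 + 17×12.011 + 1×35.450 + 33×1.008 + 1×14.007 + 3×15.999 + 1×32.060 = 446.869 → 446.87 g/mol.

446.87 g/mol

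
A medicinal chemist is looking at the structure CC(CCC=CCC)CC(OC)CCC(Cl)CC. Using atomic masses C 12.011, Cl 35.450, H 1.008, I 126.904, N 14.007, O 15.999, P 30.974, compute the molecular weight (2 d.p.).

274.87 g/mol

First, the molecular formula is C16H31ClO (counting implicit H from valence).
  C: 16 × 12.011 = 192.176
  Cl: 1 × 35.450 = 35.450
  H: 31 × 1.008 = 31.248
  O: 1 × 15.999 = 15.999
Sum: 16×12.011 + 1×35.450 + 31×1.008 + 1×15.999 = 274.873 → 274.87 g/mol.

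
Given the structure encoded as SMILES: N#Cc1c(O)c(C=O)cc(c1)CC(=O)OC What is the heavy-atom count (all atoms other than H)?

16

Every atom symbol written in the SMILES (organic subset) is one heavy atom; implicit H are not written.
Heavy atoms by element → C:11, N:1, O:4.
Total: 16.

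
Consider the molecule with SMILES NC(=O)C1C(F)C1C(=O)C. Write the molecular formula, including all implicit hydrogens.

C6H8FNO2

Walk through each heavy atom and fill implicit hydrogens from standard valence (C 4, N 3, O 2, S 2, halogen 1):
  atom 1: N, bond orders sum to 1 (valence 3) → 2 H
  atom 2: C, bond orders sum to 4 (valence 4) → 0 H
  atom 3: O, bond orders sum to 2 (valence 2) → 0 H
  atom 4: C, bond orders sum to 3 (valence 4) → 1 H
  atom 5: C, bond orders sum to 3 (valence 4) → 1 H
  atom 6: F (halogen, monovalent) → 0 H
  atom 7: C, bond orders sum to 3 (valence 4) → 1 H
  atom 8: C, bond orders sum to 4 (valence 4) → 0 H
  atom 9: O, bond orders sum to 2 (valence 2) → 0 H
  atom 10: C, bond orders sum to 1 (valence 4) → 3 H
Totals → C:6, H:8, F:1, N:1, O:2.
In Hill order: C6H8FNO2.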